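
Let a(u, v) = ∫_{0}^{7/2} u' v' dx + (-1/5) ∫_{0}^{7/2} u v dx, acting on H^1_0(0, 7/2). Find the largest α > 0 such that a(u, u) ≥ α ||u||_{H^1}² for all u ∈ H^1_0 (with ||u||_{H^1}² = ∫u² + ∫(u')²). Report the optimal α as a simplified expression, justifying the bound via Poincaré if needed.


α = (-49 + 20*π^2)/(5*(4*π^2 + 49))

Coercivity of a(·,·) on H^1_0(0, 7/2) means a(u, u) ≥ α ||u||_{H^1}² for every u ∈ H^1_0.
The interval has length L = 7/2, and Poincaré/coercivity depend only on L. Here a(u, u) = ∫(u')² + (-1/5)·∫u².
Here c = -1/5 < 0 with |c| < (π/L)² = 4*π^2/49, so coercivity still holds. The condition a(u,u) ≥ α||u||_{H^1}² reads (1−α)∫(u')² ≥ (α−c)∫u². Any admissible α is ≤ 1 (rapidly oscillating u have ∫u²/∫(u')² → 0), and α = 1 would force 0 ≥ (1−c)∫u², impossible since c < 1; so 1−α > 0. By the sharp Poincaré inequality on H^1_0 of an interval of length L, ∫(u')² ≥ (π/L)²∫u² with equality for the first sine mode sin(π(x−x₀)/L) (x₀ the left endpoint), so the inequality holds for all u iff (1−α)(π/L)² ≥ α − c, i.e. α ≤ ((π/L)² + c)/((π/L)² + 1) = (1 + c(L/π)²)/(1 + (L/π)²). (Direct route, valid since c ≤ 0: Poincaré gives c∫u² ≥ c(L/π)²∫(u')², so a(u,u) ≥ (1 + c(L/π)²)∫(u')², while ||u||_{H^1}² ≤ (1 + (L/π)²)∫(u')²; dividing yields the same α.) With (π/L)² = 4*π^2/49 and c = -1/5, the largest admissible constant is α = ((π/L)² + c)/((π/L)² + 1).
Simplifying, α = (-49 + 20*π^2)/(5*(4*π^2 + 49)).


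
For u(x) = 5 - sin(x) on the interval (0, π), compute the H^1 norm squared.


||u||_{H^1(0,π)}^2 = -20 + 26*π

u'(x) = -cos(x).
Expand u² and (u')² and integrate term by term on (0, π), using: for integers n ≥ 1, ∫_0^π sin²(nx) dx = ∫_0^π cos²(nx) dx = π/2; for n ≠ n', ∫_0^π sin(nx)sin(n'x) dx = ∫_0^π cos(nx)cos(n'x) dx = 0; and by product-to-sum, ∫_0^π sin(nx)cos(n'x) dx = ½∫_0^π [sin((n+n')x) + sin((n−n')x)] dx, which is 0 when n+n' is even and 2n/(n²−n'²) when n+n' is odd (it need not vanish on (0, π)). For the constant mode: ∫_0^π 1 dx = π, ∫_0^π cos(nx) dx = 0, ∫_0^π sin(nx) dx = (1−(−1)^n)/n.
  u² squared terms: (5)²·∫1 dx = 25·π = 25*π;  (-1)²·∫sin(x)² dx = 1·π/2 = π/2.
  u² cross terms: 2·(5)·(-1)·∫1·sin(x) dx = -10·(2) = -20.
  So ∫_0^π u² dx = 25*π + π/2 − 20 = -20 + 51*π/2.
  (u')² squared terms: (-1)²·∫cos(x)² dx = 1·π/2 = π/2.
  So ∫_0^π (u')² dx = π/2.
||u||_{H^1}^2 = (-20 + 51*π/2) + (π/2) = -20 + 26*π.


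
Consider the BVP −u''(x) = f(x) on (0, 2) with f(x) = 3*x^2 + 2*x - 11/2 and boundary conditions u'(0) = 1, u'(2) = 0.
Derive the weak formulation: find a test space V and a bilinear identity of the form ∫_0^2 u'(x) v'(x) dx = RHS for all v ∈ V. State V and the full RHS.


V = H^1(0, 2) (v unrestricted at boundary; u is determined up to an additive constant); weak form: ∫_0^2 u'v' dx = ∫_0^2 (3*x^2 + 2*x - 11/2) v dx − v(0) for all v ∈ V.

Multiply both sides by a test function v and integrate from 0 to 2:
  ∫_0^2 −u''(x) v(x) dx = ∫_0^2 f(x) v(x) dx.
Integrate the LHS by parts once:
  ∫_0^2 −u'' v dx = −[u'(x) v(x)]_0^2 + ∫_0^2 u'(x) v'(x) dx.
Thus ∫_0^2 u'(x) v'(x) dx = ∫_0^2 f(x) v(x) dx + [u'(x) v(x)]_0^2.
Choose V so that boundary terms are either known or forced to vanish.
u has inhomogeneous Neumann u'(0) = 1, u'(2) = 0. [u' v]_0^2 = (0)·v(2) − (1)·v(0) = − v(0). Take V = H^1(0, 2); boundary term becomes part of RHS.
Weak formulation: find u (satisfying any essential BC) such that ∫_0^2 u'(x) v'(x) dx = ∫_0^2 f v dx − v(0) for all v ∈ V (Neumann data are natural BCs: they enter the RHS as boundary terms).
Substituting f(x) = 3*x^2 + 2*x - 11/2, the right-hand side is ∫_0^2 (3*x^2 + 2*x - 11/2) v dx − v(0).
Compatibility check (pure Neumann): taking v ≡ 1 ∈ V gives 0 = ∫_0^2 f dx + (0) − (1), i.e. ∫_0^2 f dx must equal u'(0) − u'(2) = 1. Indeed ∫_0^2 (3*x^2 + 2*x - 11/2) dx = 1, so the data are compatible. The solution is then unique only up to an additive constant (fix it e.g. by requiring ∫_0^2 u dx = 0).


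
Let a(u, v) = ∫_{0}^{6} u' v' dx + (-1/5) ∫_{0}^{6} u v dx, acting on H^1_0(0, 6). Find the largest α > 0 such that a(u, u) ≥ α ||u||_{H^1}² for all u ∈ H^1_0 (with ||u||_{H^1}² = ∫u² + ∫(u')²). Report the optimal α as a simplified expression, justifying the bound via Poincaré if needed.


α = (-36/5 + π^2)/(π^2 + 36)

Coercivity of a(·,·) on H^1_0(0, 6) means a(u, u) ≥ α ||u||_{H^1}² for every u ∈ H^1_0.
The interval has length L = 6, and Poincaré/coercivity depend only on L. Here a(u, u) = ∫(u')² + (-1/5)·∫u².
Here c = -1/5 < 0 with |c| < (π/L)² = π^2/36, so coercivity still holds. The condition a(u,u) ≥ α||u||_{H^1}² reads (1−α)∫(u')² ≥ (α−c)∫u². Any admissible α is ≤ 1 (rapidly oscillating u have ∫u²/∫(u')² → 0), and α = 1 would force 0 ≥ (1−c)∫u², impossible since c < 1; so 1−α > 0. By the sharp Poincaré inequality on H^1_0 of an interval of length L, ∫(u')² ≥ (π/L)²∫u² with equality for the first sine mode sin(π(x−x₀)/L) (x₀ the left endpoint), so the inequality holds for all u iff (1−α)(π/L)² ≥ α − c, i.e. α ≤ ((π/L)² + c)/((π/L)² + 1) = (1 + c(L/π)²)/(1 + (L/π)²). (Direct route, valid since c ≤ 0: Poincaré gives c∫u² ≥ c(L/π)²∫(u')², so a(u,u) ≥ (1 + c(L/π)²)∫(u')², while ||u||_{H^1}² ≤ (1 + (L/π)²)∫(u')²; dividing yields the same α.) With (π/L)² = π^2/36 and c = -1/5, the largest admissible constant is α = ((π/L)² + c)/((π/L)² + 1).
Simplifying, α = (-36/5 + π^2)/(π^2 + 36).


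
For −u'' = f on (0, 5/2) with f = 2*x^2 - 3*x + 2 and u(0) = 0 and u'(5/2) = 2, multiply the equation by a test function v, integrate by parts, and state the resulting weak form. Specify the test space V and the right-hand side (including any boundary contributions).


V = {v ∈ H^1(0, 5/2) : v(0) = 0} (test functions vanish at x = 0 where u is specified); weak form: ∫_0^5/2 u'v' dx = ∫_0^5/2 (2*x^2 - 3*x + 2) v dx + 2·v(5/2) for all v ∈ V.

Multiply both sides by a test function v and integrate from 0 to 5/2:
  ∫_0^5/2 −u''(x) v(x) dx = ∫_0^5/2 f(x) v(x) dx.
Integrate the LHS by parts once:
  ∫_0^5/2 −u'' v dx = −[u'(x) v(x)]_0^5/2 + ∫_0^5/2 u'(x) v'(x) dx.
Thus ∫_0^5/2 u'(x) v'(x) dx = ∫_0^5/2 f(x) v(x) dx + [u'(x) v(x)]_0^5/2.
Choose V so that boundary terms are either known or forced to vanish.
Mixed BC: u(0) = 0 (Dirichlet) and u'(5/2) = 2 (Neumann). Define V = {v ∈ H^1(0, 5/2) : v(0) = 0}. Then [u' v]_0^5/2 = u'(5/2)·v(5/2) − u'(0)·0 = 2·v(5/2).
Weak formulation: find u (satisfying any essential BC) such that ∫_0^5/2 u'(x) v'(x) dx = ∫_0^5/2 f v dx + 2·v(5/2) for all v ∈ V (Dirichlet at 0 absorbed into V; Neumann datum at x = 5/2 contributes the boundary term).
Substituting f(x) = 2*x^2 - 3*x + 2, the right-hand side is ∫_0^5/2 (2*x^2 - 3*x + 2) v dx + 2·v(5/2).


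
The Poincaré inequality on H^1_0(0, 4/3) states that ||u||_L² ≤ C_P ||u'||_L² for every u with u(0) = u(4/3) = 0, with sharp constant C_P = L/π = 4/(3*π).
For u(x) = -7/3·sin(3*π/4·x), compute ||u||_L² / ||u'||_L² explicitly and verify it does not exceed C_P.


||u||_L² / ||u'||_L² = 4/(3*π) = C_P.

u(x) = -7/3·sin(3*π/4·x), so u'(x) = -7*π*cos(3*π*x/4)/4.
Writing u(x) = A·sin(kπx/L) with A = -7/3 and k = 1, use ∫_0^L sin²(kπx/L) dx = L/2 and ∫_0^L cos²(kπx/L) dx = L/2.
u² = 49/9·sin²(3*π/4·x) and (u')² = 49*π^2/16·cos²(3*π/4·x), and each of sin², cos² integrates to L/2 = 2/3 over (0, 4/3).
∫_0^4/3 u² dx = 98/27, so ||u||_L² = 7*sqrt(6)/9.
∫_0^4/3 (u')² dx = 49*π^2/24, so ||u'||_L² = 7*sqrt(6)*π/12.
Ratio ||u||_L² / ||u'||_L² = 4/(3*π).
Sharp Poincaré constant on H^1_0(0, 4/3) is C_P = L/π = 4/(3*π), achieved by sin(3*π/4·x).
This is the k = 1 eigenfunction (up to amplitude), so the ratio equals the sharp Poincaré constant exactly.


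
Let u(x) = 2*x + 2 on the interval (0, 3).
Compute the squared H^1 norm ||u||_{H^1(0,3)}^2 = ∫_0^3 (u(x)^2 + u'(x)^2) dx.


||u||_{H^1}^2 = 96

The H^1 norm (squared) on an interval (0, L) is
  ||u||_{H^1}^2 = ∫_0^L u(x)^2 dx + ∫_0^L u'(x)^2 dx.
Compute u'(x) = 2.
Then u(x)^2 = 4*x**2 + 8*x + 4 and u'(x)^2 = 4.
Integrate each monomial from 0 to 3 using ∫_0^3 c·x^n dx = c·3^(n+1)/(n+1):
  ∫_0^3 u(x)^2 dx = ∫_0^3 (4*x^2 + 8*x + 4) dx. Term by term:
    ∫_0^3 4*x^2 dx = 36;  ∫_0^3 8*x dx = 36;  ∫_0^3 4 dx = 12.
  Sum: 36 + 36 + 12 = 84.
  ∫_0^3 u'(x)^2 dx = ∫_0^3 (4) dx. Term by term:
    ∫_0^3 4 dx = 12.
Adding: ||u||_{H^1}^2 = 84 + 12 = 96.


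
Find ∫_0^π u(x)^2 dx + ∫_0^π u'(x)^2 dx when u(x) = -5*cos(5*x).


||u||_{H^1(0,π)}^2 = 325*π

u'(x) = 25*sin(5*x).
Expand u² and (u')² and integrate term by term on (0, π), using: for integers n ≥ 1, ∫_0^π sin²(nx) dx = ∫_0^π cos²(nx) dx = π/2; for n ≠ n', ∫_0^π sin(nx)sin(n'x) dx = ∫_0^π cos(nx)cos(n'x) dx = 0; and by product-to-sum, ∫_0^π sin(nx)cos(n'x) dx = ½∫_0^π [sin((n+n')x) + sin((n−n')x)] dx, which is 0 when n+n' is even and 2n/(n²−n'²) when n+n' is odd (it need not vanish on (0, π)).
  u² squared terms: (-5)²·∫cos(5x)² dx = 25·π/2 = 25*π/2.
  So ∫_0^π u² dx = 25*π/2.
  (u')² squared terms: (25)²·∫sin(5x)² dx = 625·π/2 = 625*π/2.
  So ∫_0^π (u')² dx = 625*π/2.
||u||_{H^1}^2 = (25*π/2) + (625*π/2) = 325*π.


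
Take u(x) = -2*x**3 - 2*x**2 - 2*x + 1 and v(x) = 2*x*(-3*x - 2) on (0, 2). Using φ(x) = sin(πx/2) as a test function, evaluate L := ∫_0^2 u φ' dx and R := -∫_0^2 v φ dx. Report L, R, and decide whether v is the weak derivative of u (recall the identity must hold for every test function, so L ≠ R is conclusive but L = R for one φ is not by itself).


LHS = -192/π^3 + 72/π, RHS = -192/π^3 + 64/π. No, v is not the weak derivative of u.

u(x) = -2*x**3 - 2*x**2 - 2*x + 1, classical derivative u'(x) = -6*x**2 - 4*x - 2.
φ(x) = sin(πx/2), so φ'(x) = π*cos(π*x/2)/2.
Note φ(0) = φ(2) = 0, so the boundary term u·φ vanishes.
LHS = ∫_0^2 u(x) φ'(x) dx = ∫_0^2 (-π*x^3*cos(π*x/2) - π*x^2*cos(π*x/2) - π*x*cos(π*x/2) + π*cos(π*x/2)/2) dx. Term by term:
  ∫_0^2 π*cos(π*x/2)/2 dx = 0;  ∫_0^2 -π*x*cos(π*x/2) dx = 8/π;  ∫_0^2 -π*x^2*cos(π*x/2) dx = 16/π;
  ∫_0^2 -π*x^3*cos(π*x/2) dx = -192/π^3 + 48/π.
Sum: 0 + 8/π + 16/π + -192/π^3 + 48/π = -192/π^3 + 72/π.
So LHS = -192/π^3 + 72/π.
∫_0^2 v(x) φ(x) dx = ∫_0^2 (-6*x^2*sin(π*x/2) - 4*x*sin(π*x/2)) dx. Term by term:
  ∫_0^2 -6*x^2*sin(π*x/2) dx = -48/π + 192/π^3;  ∫_0^2 -4*x*sin(π*x/2) dx = -16/π.
Sum: -48/π + 192/π^3 − 16/π = -64/π + 192/π^3.
So RHS = -∫_0^2 v(x) φ(x) dx = -192/π^3 + 64/π.
LHS − RHS = 8/π ≠ 0, so the identity fails.
(For a valid weak derivative the identity must hold for EVERY test function, in particular this one. The failure shows v is NOT the weak derivative of u.)
Correct weak derivative would be u'(x) = -6*x**2 - 4*x - 2.


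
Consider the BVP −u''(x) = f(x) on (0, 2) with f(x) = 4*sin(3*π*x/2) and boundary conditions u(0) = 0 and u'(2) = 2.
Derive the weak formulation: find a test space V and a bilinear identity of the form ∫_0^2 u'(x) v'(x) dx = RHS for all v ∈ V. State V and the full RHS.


V = {v ∈ H^1(0, 2) : v(0) = 0} (test functions vanish at x = 0 where u is specified); weak form: ∫_0^2 u'v' dx = ∫_0^2 (4*sin(3*π*x/2)) v dx + 2·v(2) for all v ∈ V.

Multiply both sides by a test function v and integrate from 0 to 2:
  ∫_0^2 −u''(x) v(x) dx = ∫_0^2 f(x) v(x) dx.
Integrate the LHS by parts once:
  ∫_0^2 −u'' v dx = −[u'(x) v(x)]_0^2 + ∫_0^2 u'(x) v'(x) dx.
Thus ∫_0^2 u'(x) v'(x) dx = ∫_0^2 f(x) v(x) dx + [u'(x) v(x)]_0^2.
Choose V so that boundary terms are either known or forced to vanish.
Mixed BC: u(0) = 0 (Dirichlet) and u'(2) = 2 (Neumann). Define V = {v ∈ H^1(0, 2) : v(0) = 0}. Then [u' v]_0^2 = u'(2)·v(2) − u'(0)·0 = 2·v(2).
Weak formulation: find u (satisfying any essential BC) such that ∫_0^2 u'(x) v'(x) dx = ∫_0^2 f v dx + 2·v(2) for all v ∈ V (Dirichlet at 0 absorbed into V; Neumann datum at x = 2 contributes the boundary term).
Substituting f(x) = 4*sin(3*π*x/2), the right-hand side is ∫_0^2 (4*sin(3*π*x/2)) v dx + 2·v(2).


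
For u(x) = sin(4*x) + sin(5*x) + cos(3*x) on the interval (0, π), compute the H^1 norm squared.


||u||_{H^1(0,π)}^2 = 160/7 + 53*π/2

u'(x) = -3*sin(3*x) + 4*cos(4*x) + 5*cos(5*x).
Expand u² and (u')² and integrate term by term on (0, π), using: for integers n ≥ 1, ∫_0^π sin²(nx) dx = ∫_0^π cos²(nx) dx = π/2; for n ≠ n', ∫_0^π sin(nx)sin(n'x) dx = ∫_0^π cos(nx)cos(n'x) dx = 0; and by product-to-sum, ∫_0^π sin(nx)cos(n'x) dx = ½∫_0^π [sin((n+n')x) + sin((n−n')x)] dx, which is 0 when n+n' is even and 2n/(n²−n'²) when n+n' is odd (it need not vanish on (0, π)).
  u² squared terms: (1)²·∫cos(3x)² dx = 1·π/2 = π/2;  (1)²·∫sin(4x)² dx = 1·π/2 = π/2;  (1)²·∫sin(5x)² dx = 1·π/2 = π/2.
  u² cross terms: 2·(1)·(1)·∫cos(3x)·sin(4x) dx = 2·(8/7) = 16/7;  2·(1)·(1)·∫cos(3x)·sin(5x) dx = 2·(0) = 0;  2·(1)·(1)·∫sin(4x)·sin(5x) dx = 2·(0) = 0.
  So ∫_0^π u² dx = π/2 + π/2 + π/2 + 16/7 + 0 + 0 = 16/7 + 3*π/2.
  (u')² squared terms: (-3)²·∫sin(3x)² dx = 9·π/2 = 9*π/2;  (4)²·∫cos(4x)² dx = 16·π/2 = 8*π;  (5)²·∫cos(5x)² dx = 25·π/2 = 25*π/2.
  (u')² cross terms: 2·(-3)·(4)·∫sin(3x)·cos(4x) dx = -24·(-6/7) = 144/7;  2·(-3)·(5)·∫sin(3x)·cos(5x) dx = -30·(0) = 0;  2·(4)·(5)·∫cos(4x)·cos(5x) dx = 40·(0) = 0.
  So ∫_0^π (u')² dx = 9*π/2 + 8*π + 25*π/2 + 144/7 + 0 + 0 = 144/7 + 25*π.
||u||_{H^1}^2 = (16/7 + 3*π/2) + (144/7 + 25*π) = 160/7 + 53*π/2.


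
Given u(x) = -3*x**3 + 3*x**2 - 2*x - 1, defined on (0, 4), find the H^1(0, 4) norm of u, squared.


||u||_{H^1}^2 = 2491028/105

The H^1 norm (squared) on an interval (0, L) is
  ||u||_{H^1}^2 = ∫_0^L u(x)^2 dx + ∫_0^L u'(x)^2 dx.
Compute u'(x) = -9*x**2 + 6*x - 2.
Then u(x)^2 = 9*x**6 - 18*x**5 + 21*x**4 - 6*x**3 - 2*x**2 + 4*x + 1 and u'(x)^2 = 81*x**4 - 108*x**3 + 72*x**2 - 24*x + 4.
Integrate each monomial from 0 to 4 using ∫_0^4 c·x^n dx = c·4^(n+1)/(n+1):
  ∫_0^4 u(x)^2 dx = ∫_0^4 (9*x^6 - 18*x^5 + 21*x^4 - 6*x^3 - 2*x^2 + 4*x + 1) dx. Term by term:
    ∫_0^4 9*x^6 dx = 147456/7;  ∫_0^4 -18*x^5 dx = -12288;  ∫_0^4 21*x^4 dx = 21504/5;
    ∫_0^4 -6*x^3 dx = -384;  ∫_0^4 -2*x^2 dx = -128/3;  ∫_0^4 4*x dx = 32;
    ∫_0^4 1 dx = 4.
  Sum: 147456/7 − 12288 + 21504/5 − 384 − 128/3 + 32 + 4 = 1332164/105.
  ∫_0^4 u'(x)^2 dx = ∫_0^4 (81*x^4 - 108*x^3 + 72*x^2 - 24*x + 4) dx. Term by term:
    ∫_0^4 81*x^4 dx = 82944/5;  ∫_0^4 -108*x^3 dx = -6912;  ∫_0^4 72*x^2 dx = 1536;
    ∫_0^4 -24*x dx = -192;  ∫_0^4 4 dx = 16.
  Sum: 82944/5 − 6912 + 1536 − 192 + 16 = 55184/5.
Adding: ||u||_{H^1}^2 = 1332164/105 + 55184/5 = 2491028/105.


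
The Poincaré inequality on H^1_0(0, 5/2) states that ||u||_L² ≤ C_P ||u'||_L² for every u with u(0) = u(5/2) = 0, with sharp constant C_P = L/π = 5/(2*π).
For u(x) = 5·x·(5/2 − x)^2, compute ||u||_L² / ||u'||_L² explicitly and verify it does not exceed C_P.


||u||_L² / ||u'||_L² = 5*sqrt(14)/28 < C_P = 5/(2*π).

u(x) = 5·x·(5/2 − x)^2, so u'(x) = 15*x^2 - 50*x + 125/4.
u(x) = 5·x·(5/2 − x)^2 vanishes at x = 0 and x = 5/2, so u ∈ H^1_0(0, 5/2). Differentiate via the product rule and integrate the resulting polynomials term by term.
  ∫_0^5/2 u² dx = ∫_0^5/2 (25*x^6 - 250*x^5 + 1875*x^4/2 - 3125*x^3/2 + 15625*x^2/16) dx. Term by term:
    ∫_0^5/2 25*x^6 dx = 1953125/896;  ∫_0^5/2 -250*x^5 dx = -1953125/192;  ∫_0^5/2 1875*x^4/2 dx = 1171875/64;
    ∫_0^5/2 -3125*x^3/2 dx = -1953125/128;  ∫_0^5/2 15625*x^2/16 dx = 1953125/384.
  Sum: 1953125/896 − 1953125/192 + 1171875/64 − 1953125/128 + 1953125/384 = 390625/2688.
  ∫_0^5/2 (u')² dx = ∫_0^5/2 (225*x^4 - 1500*x^3 + 6875*x^2/2 - 3125*x + 15625/16) dx. Term by term:
    ∫_0^5/2 225*x^4 dx = 140625/32;  ∫_0^5/2 -1500*x^3 dx = -234375/16;  ∫_0^5/2 6875*x^2/2 dx = 859375/48;
    ∫_0^5/2 -3125*x dx = -78125/8;  ∫_0^5/2 15625/16 dx = 78125/32.
  Sum: 140625/32 − 234375/16 + 859375/48 − 78125/8 + 78125/32 = 15625/48.
∫_0^5/2 u² dx = 390625/2688, so ||u||_L² = 625*sqrt(42)/336.
∫_0^5/2 (u')² dx = 15625/48, so ||u'||_L² = 125*sqrt(3)/12.
Ratio ||u||_L² / ||u'||_L² = 5*sqrt(14)/28.
Sharp Poincaré constant on H^1_0(0, 5/2) is C_P = L/π = 5/(2*π), achieved by sin(2*π/5·x).
A polynomial bump cannot attain the sharp Poincaré constant (only the first sine eigenfunction does), so the ratio is strictly less than C_P, consistent with ||u||_L² ≤ C_P ||u'||_L².


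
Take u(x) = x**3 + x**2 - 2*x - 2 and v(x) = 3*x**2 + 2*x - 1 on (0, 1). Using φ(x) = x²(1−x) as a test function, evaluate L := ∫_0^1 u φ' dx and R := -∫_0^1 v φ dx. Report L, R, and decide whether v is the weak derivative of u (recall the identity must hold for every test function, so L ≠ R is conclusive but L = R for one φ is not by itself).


LHS = -1/30, RHS = -7/60. No, v is not the weak derivative of u.

u(x) = x**3 + x**2 - 2*x - 2, classical derivative u'(x) = 3*x**2 + 2*x - 2.
φ(x) = x²(1−x), so φ'(x) = x*(2 - 3*x).
Note φ(0) = φ(1) = 0, so the boundary term u·φ vanishes.
LHS = ∫_0^1 u(x) φ'(x) dx = ∫_0^1 (-3*x^5 - x^4 + 8*x^3 + 2*x^2 - 4*x) dx. Term by term:
  ∫_0^1 -3*x^5 dx = -1/2;  ∫_0^1 -x^4 dx = -1/5;  ∫_0^1 8*x^3 dx = 2;
  ∫_0^1 2*x^2 dx = 2/3;  ∫_0^1 -4*x dx = -2.
Sum: -1/2 − 1/5 + 2 + 2/3 − 2 = -1/30.
So LHS = -1/30.
∫_0^1 v(x) φ(x) dx = ∫_0^1 (-3*x^5 + x^4 + 3*x^3 - x^2) dx. Term by term:
  ∫_0^1 -3*x^5 dx = -1/2;  ∫_0^1 x^4 dx = 1/5;  ∫_0^1 3*x^3 dx = 3/4;
  ∫_0^1 -x^2 dx = -1/3.
Sum: -1/2 + 1/5 + 3/4 − 1/3 = 7/60.
So RHS = -∫_0^1 v(x) φ(x) dx = -7/60.
LHS − RHS = 1/12 ≠ 0, so the identity fails.
(For a valid weak derivative the identity must hold for EVERY test function, in particular this one. The failure shows v is NOT the weak derivative of u.)
Correct weak derivative would be u'(x) = 3*x**2 + 2*x - 2.


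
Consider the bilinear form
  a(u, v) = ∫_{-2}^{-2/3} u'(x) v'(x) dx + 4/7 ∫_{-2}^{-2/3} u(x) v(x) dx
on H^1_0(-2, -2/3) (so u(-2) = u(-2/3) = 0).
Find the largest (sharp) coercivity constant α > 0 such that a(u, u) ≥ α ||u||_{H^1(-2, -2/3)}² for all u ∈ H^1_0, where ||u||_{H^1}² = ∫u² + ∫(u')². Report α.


α = (64 + 63*π^2)/(7*(16 + 9*π^2))

Coercivity of a(·,·) on H^1_0(-2, -2/3) means a(u, u) ≥ α ||u||_{H^1}² for every u ∈ H^1_0.
The interval has length L = 4/3, and Poincaré/coercivity depend only on L. Here a(u, u) = ∫(u')² + (4/7)·∫u².
Here 0 < c = 4/7 < 1. The condition a(u,u) ≥ α||u||_{H^1}² reads (1−α)∫(u')² ≥ (α−c)∫u². Any admissible α is ≤ 1 (rapidly oscillating u have ∫u²/∫(u')² → 0), and α = 1 would force 0 ≥ (1−c)∫u², impossible since c < 1; so 1−α > 0. By the sharp Poincaré inequality on H^1_0 of an interval of length L, ∫(u')² ≥ (π/L)²∫u² with equality for the first sine mode sin(π(x−x₀)/L) (x₀ the left endpoint), so the inequality holds for all u iff (1−α)(π/L)² ≥ α − c, i.e. α ≤ ((π/L)² + c)/((π/L)² + 1) = (1 + c(L/π)²)/(1 + (L/π)²). With (π/L)² = 9*π^2/16 and c = 4/7, the largest admissible constant is α = ((π/L)² + c)/((π/L)² + 1).
Simplifying, α = (64 + 63*π^2)/(7*(16 + 9*π^2)).


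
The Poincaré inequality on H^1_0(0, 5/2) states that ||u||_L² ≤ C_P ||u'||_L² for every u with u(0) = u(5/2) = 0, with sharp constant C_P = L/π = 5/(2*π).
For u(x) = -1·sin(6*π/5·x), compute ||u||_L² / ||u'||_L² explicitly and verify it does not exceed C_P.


||u||_L² / ||u'||_L² = 5/(6*π) < C_P = 5/(2*π).

u(x) = -1·sin(6*π/5·x), so u'(x) = -6*π*cos(6*π*x/5)/5.
Writing u(x) = A·sin(kπx/L) with A = -1 and k = 3, use ∫_0^L sin²(kπx/L) dx = L/2 and ∫_0^L cos²(kπx/L) dx = L/2.
u² = 1·sin²(6*π/5·x) and (u')² = 36*π^2/25·cos²(6*π/5·x), and each of sin², cos² integrates to L/2 = 5/4 over (0, 5/2).
∫_0^5/2 u² dx = 5/4, so ||u||_L² = sqrt(5)/2.
∫_0^5/2 (u')² dx = 9*π^2/5, so ||u'||_L² = 3*sqrt(5)*π/5.
Ratio ||u||_L² / ||u'||_L² = 5/(6*π).
Sharp Poincaré constant on H^1_0(0, 5/2) is C_P = L/π = 5/(2*π), achieved by sin(2*π/5·x).
This is the k = 3 harmonic; the ratio L/(kπ) is strictly less than C_P = L/π, consistent with the sharp inequality ||u||_L² ≤ C_P ||u'||_L².


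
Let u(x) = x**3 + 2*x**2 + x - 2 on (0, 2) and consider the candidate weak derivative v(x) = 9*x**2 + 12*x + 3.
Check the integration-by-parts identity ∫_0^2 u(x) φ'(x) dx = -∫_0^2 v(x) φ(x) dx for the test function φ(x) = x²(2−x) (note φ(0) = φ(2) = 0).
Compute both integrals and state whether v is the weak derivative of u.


LHS = -212/15, RHS = -212/5. No, v is not the weak derivative of u.

u(x) = x**3 + 2*x**2 + x - 2, classical derivative u'(x) = 3*x**2 + 4*x + 1.
φ(x) = x²(2−x), so φ'(x) = x*(4 - 3*x).
Note φ(0) = φ(2) = 0, so the boundary term u·φ vanishes.
LHS = ∫_0^2 u(x) φ'(x) dx = ∫_0^2 (-3*x^5 - 2*x^4 + 5*x^3 + 10*x^2 - 8*x) dx. Term by term:
  ∫_0^2 -3*x^5 dx = -32;  ∫_0^2 -2*x^4 dx = -64/5;  ∫_0^2 5*x^3 dx = 20;
  ∫_0^2 10*x^2 dx = 80/3;  ∫_0^2 -8*x dx = -16.
Sum: -32 − 64/5 + 20 + 80/3 − 16 = -212/15.
So LHS = -212/15.
∫_0^2 v(x) φ(x) dx = ∫_0^2 (-9*x^5 + 6*x^4 + 21*x^3 + 6*x^2) dx. Term by term:
  ∫_0^2 -9*x^5 dx = -96;  ∫_0^2 6*x^4 dx = 192/5;  ∫_0^2 21*x^3 dx = 84;
  ∫_0^2 6*x^2 dx = 16.
Sum: -96 + 192/5 + 84 + 16 = 212/5.
So RHS = -∫_0^2 v(x) φ(x) dx = -212/5.
LHS − RHS = 424/15 ≠ 0, so the identity fails.
(For a valid weak derivative the identity must hold for EVERY test function, in particular this one. The failure shows v is NOT the weak derivative of u.)
Correct weak derivative would be u'(x) = 3*x**2 + 4*x + 1.


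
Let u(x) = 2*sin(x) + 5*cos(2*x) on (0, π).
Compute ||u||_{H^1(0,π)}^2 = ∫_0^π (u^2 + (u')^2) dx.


||u||_{H^1(0,π)}^2 = -200/3 + 133*π/2

u'(x) = -10*sin(2*x) + 2*cos(x).
Expand u² and (u')² and integrate term by term on (0, π), using: for integers n ≥ 1, ∫_0^π sin²(nx) dx = ∫_0^π cos²(nx) dx = π/2; for n ≠ n', ∫_0^π sin(nx)sin(n'x) dx = ∫_0^π cos(nx)cos(n'x) dx = 0; and by product-to-sum, ∫_0^π sin(nx)cos(n'x) dx = ½∫_0^π [sin((n+n')x) + sin((n−n')x)] dx, which is 0 when n+n' is even and 2n/(n²−n'²) when n+n' is odd (it need not vanish on (0, π)).
  u² squared terms: (2)²·∫sin(x)² dx = 4·π/2 = 2*π;  (5)²·∫cos(2x)² dx = 25·π/2 = 25*π/2.
  u² cross terms: 2·(2)·(5)·∫sin(x)·cos(2x) dx = 20·(-2/3) = -40/3.
  So ∫_0^π u² dx = 2*π + 25*π/2 − 40/3 = -40/3 + 29*π/2.
  (u')² squared terms: (-10)²·∫sin(2x)² dx = 100·π/2 = 50*π;  (2)²·∫cos(x)² dx = 4·π/2 = 2*π.
  (u')² cross terms: 2·(-10)·(2)·∫sin(2x)·cos(x) dx = -40·(4/3) = -160/3.
  So ∫_0^π (u')² dx = 50*π + 2*π − 160/3 = -160/3 + 52*π.
||u||_{H^1}^2 = (-40/3 + 29*π/2) + (-160/3 + 52*π) = -200/3 + 133*π/2.


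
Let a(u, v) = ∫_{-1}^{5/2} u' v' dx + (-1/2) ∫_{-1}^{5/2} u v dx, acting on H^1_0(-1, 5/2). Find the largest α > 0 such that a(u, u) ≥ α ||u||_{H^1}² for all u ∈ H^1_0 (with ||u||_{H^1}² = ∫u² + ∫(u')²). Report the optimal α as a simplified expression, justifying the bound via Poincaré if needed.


α = (-49 + 8*π^2)/(2*(4*π^2 + 49))

Coercivity of a(·,·) on H^1_0(-1, 5/2) means a(u, u) ≥ α ||u||_{H^1}² for every u ∈ H^1_0.
The interval has length L = 7/2, and Poincaré/coercivity depend only on L. Here a(u, u) = ∫(u')² + (-1/2)·∫u².
Here c = -1/2 < 0 with |c| < (π/L)² = 4*π^2/49, so coercivity still holds. The condition a(u,u) ≥ α||u||_{H^1}² reads (1−α)∫(u')² ≥ (α−c)∫u². Any admissible α is ≤ 1 (rapidly oscillating u have ∫u²/∫(u')² → 0), and α = 1 would force 0 ≥ (1−c)∫u², impossible since c < 1; so 1−α > 0. By the sharp Poincaré inequality on H^1_0 of an interval of length L, ∫(u')² ≥ (π/L)²∫u² with equality for the first sine mode sin(π(x−x₀)/L) (x₀ the left endpoint), so the inequality holds for all u iff (1−α)(π/L)² ≥ α − c, i.e. α ≤ ((π/L)² + c)/((π/L)² + 1) = (1 + c(L/π)²)/(1 + (L/π)²). (Direct route, valid since c ≤ 0: Poincaré gives c∫u² ≥ c(L/π)²∫(u')², so a(u,u) ≥ (1 + c(L/π)²)∫(u')², while ||u||_{H^1}² ≤ (1 + (L/π)²)∫(u')²; dividing yields the same α.) With (π/L)² = 4*π^2/49 and c = -1/2, the largest admissible constant is α = ((π/L)² + c)/((π/L)² + 1).
Simplifying, α = (-49 + 8*π^2)/(2*(4*π^2 + 49)).


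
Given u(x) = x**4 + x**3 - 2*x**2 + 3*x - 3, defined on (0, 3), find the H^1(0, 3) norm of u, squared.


||u||_{H^1}^2 = 1416789/140

The H^1 norm (squared) on an interval (0, L) is
  ||u||_{H^1}^2 = ∫_0^L u(x)^2 dx + ∫_0^L u'(x)^2 dx.
Compute u'(x) = 4*x**3 + 3*x**2 - 4*x + 3.
Then u(x)^2 = x**8 + 2*x**7 - 3*x**6 + 2*x**5 + 4*x**4 - 18*x**3 + 21*x**2 - 18*x + 9 and u'(x)^2 = 16*x**6 + 24*x**5 - 23*x**4 + 34*x**2 - 24*x + 9.
Integrate each monomial from 0 to 3 using ∫_0^3 c·x^n dx = c·3^(n+1)/(n+1):
  ∫_0^3 u(x)^2 dx = ∫_0^3 (x^8 + 2*x^7 - 3*x^6 + 2*x^5 + 4*x^4 - 18*x^3 + 21*x^2 - 18*x + 9) dx. Term by term:
    ∫_0^3 x^8 dx = 2187;  ∫_0^3 2*x^7 dx = 6561/4;  ∫_0^3 -3*x^6 dx = -6561/7;
    ∫_0^3 2*x^5 dx = 243;  ∫_0^3 4*x^4 dx = 972/5;  ∫_0^3 -18*x^3 dx = -729/2;
    ∫_0^3 21*x^2 dx = 189;  ∫_0^3 -18*x dx = -81;  ∫_0^3 9 dx = 27.
  Sum: 2187 + 6561/4 − 6561/7 + 243 + 972/5 − 729/2 + 189 − 81 + 27 = 433701/140.
  ∫_0^3 u'(x)^2 dx = ∫_0^3 (16*x^6 + 24*x^5 - 23*x^4 + 34*x^2 - 24*x + 9) dx. Term by term:
    ∫_0^3 16*x^6 dx = 34992/7;  ∫_0^3 24*x^5 dx = 2916;  ∫_0^3 -23*x^4 dx = -5589/5;
    ∫_0^3 34*x^2 dx = 306;  ∫_0^3 -24*x dx = -108;  ∫_0^3 9 dx = 27.
  Sum: 34992/7 + 2916 − 5589/5 + 306 − 108 + 27 = 245772/35.
Adding: ||u||_{H^1}^2 = 433701/140 + 245772/35 = 1416789/140.


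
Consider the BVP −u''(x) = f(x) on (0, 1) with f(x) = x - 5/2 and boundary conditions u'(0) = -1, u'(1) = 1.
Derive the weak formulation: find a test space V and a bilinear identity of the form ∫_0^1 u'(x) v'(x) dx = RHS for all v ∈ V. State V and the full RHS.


V = H^1(0, 1) (v unrestricted at boundary; u is determined up to an additive constant); weak form: ∫_0^1 u'v' dx = ∫_0^1 (x - 5/2) v dx + v(1) + v(0) for all v ∈ V.

Multiply both sides by a test function v and integrate from 0 to 1:
  ∫_0^1 −u''(x) v(x) dx = ∫_0^1 f(x) v(x) dx.
Integrate the LHS by parts once:
  ∫_0^1 −u'' v dx = −[u'(x) v(x)]_0^1 + ∫_0^1 u'(x) v'(x) dx.
Thus ∫_0^1 u'(x) v'(x) dx = ∫_0^1 f(x) v(x) dx + [u'(x) v(x)]_0^1.
Choose V so that boundary terms are either known or forced to vanish.
u has inhomogeneous Neumann u'(0) = -1, u'(1) = 1. [u' v]_0^1 = (1)·v(1) − (-1)·v(0) = v(1) + v(0). Take V = H^1(0, 1); boundary term becomes part of RHS.
Weak formulation: find u (satisfying any essential BC) such that ∫_0^1 u'(x) v'(x) dx = ∫_0^1 f v dx + v(1) + v(0) for all v ∈ V (Neumann data are natural BCs: they enter the RHS as boundary terms).
Substituting f(x) = x - 5/2, the right-hand side is ∫_0^1 (x - 5/2) v dx + v(1) + v(0).
Compatibility check (pure Neumann): taking v ≡ 1 ∈ V gives 0 = ∫_0^1 f dx + (1) − (-1), i.e. ∫_0^1 f dx must equal u'(0) − u'(1) = -2. Indeed ∫_0^1 (x - 5/2) dx = -2, so the data are compatible. The solution is then unique only up to an additive constant (fix it e.g. by requiring ∫_0^1 u dx = 0).


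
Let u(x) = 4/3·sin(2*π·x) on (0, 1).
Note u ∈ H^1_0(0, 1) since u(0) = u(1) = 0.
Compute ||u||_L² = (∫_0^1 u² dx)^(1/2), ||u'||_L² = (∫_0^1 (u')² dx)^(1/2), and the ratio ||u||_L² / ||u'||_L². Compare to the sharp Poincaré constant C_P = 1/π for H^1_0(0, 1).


||u||_L² / ||u'||_L² = 1/(2*π) < C_P = 1/π.

u(x) = 4/3·sin(2*π·x), so u'(x) = 8*π*cos(2*π*x)/3.
Writing u(x) = A·sin(kπx/L) with A = 4/3 and k = 2, use ∫_0^L sin²(kπx/L) dx = L/2 and ∫_0^L cos²(kπx/L) dx = L/2.
u² = 16/9·sin²(2*π·x) and (u')² = 64*π^2/9·cos²(2*π·x), and each of sin², cos² integrates to L/2 = 1/2 over (0, 1).
∫_0^1 u² dx = 8/9, so ||u||_L² = 2*sqrt(2)/3.
∫_0^1 (u')² dx = 32*π^2/9, so ||u'||_L² = 4*sqrt(2)*π/3.
Ratio ||u||_L² / ||u'||_L² = 1/(2*π).
Sharp Poincaré constant on H^1_0(0, 1) is C_P = L/π = 1/π, achieved by sin(π·x).
This is the k = 2 harmonic; the ratio L/(kπ) is strictly less than C_P = L/π, consistent with the sharp inequality ||u||_L² ≤ C_P ||u'||_L².


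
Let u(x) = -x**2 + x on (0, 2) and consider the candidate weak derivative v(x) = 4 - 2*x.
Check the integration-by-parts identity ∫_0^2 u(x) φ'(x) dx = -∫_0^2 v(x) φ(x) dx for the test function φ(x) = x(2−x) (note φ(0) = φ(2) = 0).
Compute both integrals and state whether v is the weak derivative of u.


LHS = 4/3, RHS = -8/3. No, v is not the weak derivative of u.

u(x) = -x**2 + x, classical derivative u'(x) = 1 - 2*x.
φ(x) = x(2−x), so φ'(x) = 2 - 2*x.
Note φ(0) = φ(2) = 0, so the boundary term u·φ vanishes.
LHS = ∫_0^2 u(x) φ'(x) dx = ∫_0^2 (2*x^3 - 4*x^2 + 2*x) dx. Term by term:
  ∫_0^2 2*x^3 dx = 8;  ∫_0^2 -4*x^2 dx = -32/3;  ∫_0^2 2*x dx = 4.
Sum: 8 − 32/3 + 4 = 4/3.
So LHS = 4/3.
∫_0^2 v(x) φ(x) dx = ∫_0^2 (2*x^3 - 8*x^2 + 8*x) dx. Term by term:
  ∫_0^2 2*x^3 dx = 8;  ∫_0^2 -8*x^2 dx = -64/3;  ∫_0^2 8*x dx = 16.
Sum: 8 − 64/3 + 16 = 8/3.
So RHS = -∫_0^2 v(x) φ(x) dx = -8/3.
LHS − RHS = 4 ≠ 0, so the identity fails.
(For a valid weak derivative the identity must hold for EVERY test function, in particular this one. The failure shows v is NOT the weak derivative of u.)
Correct weak derivative would be u'(x) = 1 - 2*x.


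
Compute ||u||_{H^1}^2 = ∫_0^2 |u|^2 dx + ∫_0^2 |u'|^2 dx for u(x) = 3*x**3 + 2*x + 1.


||u||_{H^1}^2 = 95386/105

The H^1 norm (squared) on an interval (0, L) is
  ||u||_{H^1}^2 = ∫_0^L u(x)^2 dx + ∫_0^L u'(x)^2 dx.
Compute u'(x) = 9*x**2 + 2.
Then u(x)^2 = 9*x**6 + 12*x**4 + 6*x**3 + 4*x**2 + 4*x + 1 and u'(x)^2 = 81*x**4 + 36*x**2 + 4.
Integrate each monomial from 0 to 2 using ∫_0^2 c·x^n dx = c·2^(n+1)/(n+1):
  ∫_0^2 u(x)^2 dx = ∫_0^2 (9*x^6 + 12*x^4 + 6*x^3 + 4*x^2 + 4*x + 1) dx. Term by term:
    ∫_0^2 9*x^6 dx = 1152/7;  ∫_0^2 12*x^4 dx = 384/5;  ∫_0^2 6*x^3 dx = 24;
    ∫_0^2 4*x^2 dx = 32/3;  ∫_0^2 4*x dx = 8;  ∫_0^2 1 dx = 2.
  Sum: 1152/7 + 384/5 + 24 + 32/3 + 8 + 2 = 30034/105.
  ∫_0^2 u'(x)^2 dx = ∫_0^2 (81*x^4 + 36*x^2 + 4) dx. Term by term:
    ∫_0^2 81*x^4 dx = 2592/5;  ∫_0^2 36*x^2 dx = 96;  ∫_0^2 4 dx = 8.
  Sum: 2592/5 + 96 + 8 = 3112/5.
Adding: ||u||_{H^1}^2 = 30034/105 + 3112/5 = 95386/105.


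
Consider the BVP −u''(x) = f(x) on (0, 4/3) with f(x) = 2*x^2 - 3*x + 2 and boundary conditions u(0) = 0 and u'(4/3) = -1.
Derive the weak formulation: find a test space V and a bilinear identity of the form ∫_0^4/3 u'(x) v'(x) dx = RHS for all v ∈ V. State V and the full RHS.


V = {v ∈ H^1(0, 4/3) : v(0) = 0} (test functions vanish at x = 0 where u is specified); weak form: ∫_0^4/3 u'v' dx = ∫_0^4/3 (2*x^2 - 3*x + 2) v dx − v(4/3) for all v ∈ V.

Multiply both sides by a test function v and integrate from 0 to 4/3:
  ∫_0^4/3 −u''(x) v(x) dx = ∫_0^4/3 f(x) v(x) dx.
Integrate the LHS by parts once:
  ∫_0^4/3 −u'' v dx = −[u'(x) v(x)]_0^4/3 + ∫_0^4/3 u'(x) v'(x) dx.
Thus ∫_0^4/3 u'(x) v'(x) dx = ∫_0^4/3 f(x) v(x) dx + [u'(x) v(x)]_0^4/3.
Choose V so that boundary terms are either known or forced to vanish.
Mixed BC: u(0) = 0 (Dirichlet) and u'(4/3) = -1 (Neumann). Define V = {v ∈ H^1(0, 4/3) : v(0) = 0}. Then [u' v]_0^4/3 = u'(4/3)·v(4/3) − u'(0)·0 = − v(4/3).
Weak formulation: find u (satisfying any essential BC) such that ∫_0^4/3 u'(x) v'(x) dx = ∫_0^4/3 f v dx − v(4/3) for all v ∈ V (Dirichlet at 0 absorbed into V; Neumann datum at x = 4/3 contributes the boundary term).
Substituting f(x) = 2*x^2 - 3*x + 2, the right-hand side is ∫_0^4/3 (2*x^2 - 3*x + 2) v dx − v(4/3).


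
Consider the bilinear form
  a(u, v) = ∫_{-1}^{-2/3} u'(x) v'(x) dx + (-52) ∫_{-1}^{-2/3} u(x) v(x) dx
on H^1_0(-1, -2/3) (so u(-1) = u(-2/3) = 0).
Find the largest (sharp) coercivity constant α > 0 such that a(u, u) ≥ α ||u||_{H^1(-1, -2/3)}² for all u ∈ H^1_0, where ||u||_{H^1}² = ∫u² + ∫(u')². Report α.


α = (-52 + 9*π^2)/(1 + 9*π^2)

Coercivity of a(·,·) on H^1_0(-1, -2/3) means a(u, u) ≥ α ||u||_{H^1}² for every u ∈ H^1_0.
The interval has length L = 1/3, and Poincaré/coercivity depend only on L. Here a(u, u) = ∫(u')² + (-52)·∫u².
Here c = -52 < 0 with |c| < (π/L)² = 9*π^2, so coercivity still holds. The condition a(u,u) ≥ α||u||_{H^1}² reads (1−α)∫(u')² ≥ (α−c)∫u². Any admissible α is ≤ 1 (rapidly oscillating u have ∫u²/∫(u')² → 0), and α = 1 would force 0 ≥ (1−c)∫u², impossible since c < 1; so 1−α > 0. By the sharp Poincaré inequality on H^1_0 of an interval of length L, ∫(u')² ≥ (π/L)²∫u² with equality for the first sine mode sin(π(x−x₀)/L) (x₀ the left endpoint), so the inequality holds for all u iff (1−α)(π/L)² ≥ α − c, i.e. α ≤ ((π/L)² + c)/((π/L)² + 1) = (1 + c(L/π)²)/(1 + (L/π)²). (Direct route, valid since c ≤ 0: Poincaré gives c∫u² ≥ c(L/π)²∫(u')², so a(u,u) ≥ (1 + c(L/π)²)∫(u')², while ||u||_{H^1}² ≤ (1 + (L/π)²)∫(u')²; dividing yields the same α.) With (π/L)² = 9*π^2 and c = -52, the largest admissible constant is α = ((π/L)² + c)/((π/L)² + 1).
Simplifying, α = (-52 + 9*π^2)/(1 + 9*π^2).


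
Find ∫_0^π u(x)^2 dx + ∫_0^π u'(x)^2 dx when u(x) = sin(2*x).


||u||_{H^1(0,π)}^2 = 5*π/2

u'(x) = 2*cos(2*x).
Expand u² and (u')² and integrate term by term on (0, π), using: for integers n ≥ 1, ∫_0^π sin²(nx) dx = ∫_0^π cos²(nx) dx = π/2; for n ≠ n', ∫_0^π sin(nx)sin(n'x) dx = ∫_0^π cos(nx)cos(n'x) dx = 0; and by product-to-sum, ∫_0^π sin(nx)cos(n'x) dx = ½∫_0^π [sin((n+n')x) + sin((n−n')x)] dx, which is 0 when n+n' is even and 2n/(n²−n'²) when n+n' is odd (it need not vanish on (0, π)).
  u² squared terms: (1)²·∫sin(2x)² dx = 1·π/2 = π/2.
  So ∫_0^π u² dx = π/2.
  (u')² squared terms: (2)²·∫cos(2x)² dx = 4·π/2 = 2*π.
  So ∫_0^π (u')² dx = 2*π.
||u||_{H^1}^2 = (π/2) + (2*π) = 5*π/2.


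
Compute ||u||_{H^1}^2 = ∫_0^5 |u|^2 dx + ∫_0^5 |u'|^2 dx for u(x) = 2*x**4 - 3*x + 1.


||u||_{H^1}^2 = 97425800/63

The H^1 norm (squared) on an interval (0, L) is
  ||u||_{H^1}^2 = ∫_0^L u(x)^2 dx + ∫_0^L u'(x)^2 dx.
Compute u'(x) = 8*x**3 - 3.
Then u(x)^2 = 4*x**8 - 12*x**5 + 4*x**4 + 9*x**2 - 6*x + 1 and u'(x)^2 = 64*x**6 - 48*x**3 + 9.
Integrate each monomial from 0 to 5 using ∫_0^5 c·x^n dx = c·5^(n+1)/(n+1):
  ∫_0^5 u(x)^2 dx = ∫_0^5 (4*x^8 - 12*x^5 + 4*x^4 + 9*x^2 - 6*x + 1) dx. Term by term:
    ∫_0^5 4*x^8 dx = 7812500/9;  ∫_0^5 -12*x^5 dx = -31250;  ∫_0^5 4*x^4 dx = 2500;
    ∫_0^5 9*x^2 dx = 375;  ∫_0^5 -6*x dx = -75;  ∫_0^5 1 dx = 5.
  Sum: 7812500/9 − 31250 + 2500 + 375 − 75 + 5 = 7556495/9.
  ∫_0^5 u'(x)^2 dx = ∫_0^5 (64*x^6 - 48*x^3 + 9) dx. Term by term:
    ∫_0^5 64*x^6 dx = 5000000/7;  ∫_0^5 -48*x^3 dx = -7500;  ∫_0^5 9 dx = 45.
  Sum: 5000000/7 − 7500 + 45 = 4947815/7.
Adding: ||u||_{H^1}^2 = 7556495/9 + 4947815/7 = 97425800/63.


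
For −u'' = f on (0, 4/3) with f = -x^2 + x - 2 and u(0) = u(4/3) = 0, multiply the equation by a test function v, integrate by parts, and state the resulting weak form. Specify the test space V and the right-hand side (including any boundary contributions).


V = H^1_0(0, 4/3) (so v(0) = v(4/3) = 0); weak form: ∫_0^4/3 u'v' dx = ∫_0^4/3 (-x^2 + x - 2) v dx for all v ∈ V.

Multiply both sides by a test function v and integrate from 0 to 4/3:
  ∫_0^4/3 −u''(x) v(x) dx = ∫_0^4/3 f(x) v(x) dx.
Integrate the LHS by parts once:
  ∫_0^4/3 −u'' v dx = −[u'(x) v(x)]_0^4/3 + ∫_0^4/3 u'(x) v'(x) dx.
Thus ∫_0^4/3 u'(x) v'(x) dx = ∫_0^4/3 f(x) v(x) dx + [u'(x) v(x)]_0^4/3.
Choose V so that boundary terms are either known or forced to vanish.
u is Dirichlet: u(0) = u(4/3) = 0. Let V = H^1_0(0, 4/3); then v(0) = v(4/3) = 0, and [u' v]_0^4/3 = 0.
Weak formulation: find u (satisfying any essential BC) such that ∫_0^4/3 u'(x) v'(x) dx = ∫_0^4/3 f v dx for all v ∈ V.
Substituting f(x) = -x^2 + x - 2, the right-hand side is ∫_0^4/3 (-x^2 + x - 2) v dx.


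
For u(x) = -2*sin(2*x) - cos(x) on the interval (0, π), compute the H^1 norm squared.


||u||_{H^1(0,π)}^2 = 32/3 + 11*π

u'(x) = sin(x) - 4*cos(2*x).
Expand u² and (u')² and integrate term by term on (0, π), using: for integers n ≥ 1, ∫_0^π sin²(nx) dx = ∫_0^π cos²(nx) dx = π/2; for n ≠ n', ∫_0^π sin(nx)sin(n'x) dx = ∫_0^π cos(nx)cos(n'x) dx = 0; and by product-to-sum, ∫_0^π sin(nx)cos(n'x) dx = ½∫_0^π [sin((n+n')x) + sin((n−n')x)] dx, which is 0 when n+n' is even and 2n/(n²−n'²) when n+n' is odd (it need not vanish on (0, π)).
  u² squared terms: (-1)²·∫cos(x)² dx = 1·π/2 = π/2;  (-2)²·∫sin(2x)² dx = 4·π/2 = 2*π.
  u² cross terms: 2·(-1)·(-2)·∫cos(x)·sin(2x) dx = 4·(4/3) = 16/3.
  So ∫_0^π u² dx = π/2 + 2*π + 16/3 = 16/3 + 5*π/2.
  (u')² squared terms: (-4)²·∫cos(2x)² dx = 16·π/2 = 8*π;  (1)²·∫sin(x)² dx = 1·π/2 = π/2.
  (u')² cross terms: 2·(-4)·(1)·∫cos(2x)·sin(x) dx = -8·(-2/3) = 16/3.
  So ∫_0^π (u')² dx = 8*π + π/2 + 16/3 = 16/3 + 17*π/2.
||u||_{H^1}^2 = (16/3 + 5*π/2) + (16/3 + 17*π/2) = 32/3 + 11*π.


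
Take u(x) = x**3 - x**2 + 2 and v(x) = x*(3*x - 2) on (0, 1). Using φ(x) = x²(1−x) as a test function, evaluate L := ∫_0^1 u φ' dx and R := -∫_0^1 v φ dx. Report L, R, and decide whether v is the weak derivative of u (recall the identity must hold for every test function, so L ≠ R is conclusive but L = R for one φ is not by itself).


LHS = 0, RHS = 0. Yes, v = u' weakly.

u(x) = x**3 - x**2 + 2, classical derivative u'(x) = 3*x**2 - 2*x.
φ(x) = x²(1−x), so φ'(x) = x*(2 - 3*x).
Note φ(0) = φ(1) = 0, so the boundary term u·φ vanishes.
LHS = ∫_0^1 u(x) φ'(x) dx = ∫_0^1 (-3*x^5 + 5*x^4 - 2*x^3 - 6*x^2 + 4*x) dx. Term by term:
  ∫_0^1 -3*x^5 dx = -1/2;  ∫_0^1 5*x^4 dx = 1;  ∫_0^1 -2*x^3 dx = -1/2;
  ∫_0^1 -6*x^2 dx = -2;  ∫_0^1 4*x dx = 2.
Sum: -1/2 + 1 − 1/2 − 2 + 2 = 0.
So LHS = 0.
∫_0^1 v(x) φ(x) dx = ∫_0^1 (-3*x^5 + 5*x^4 - 2*x^3) dx. Term by term:
  ∫_0^1 -3*x^5 dx = -1/2;  ∫_0^1 5*x^4 dx = 1;  ∫_0^1 -2*x^3 dx = -1/2.
Sum: -1/2 + 1 − 1/2 = 0.
So RHS = -∫_0^1 v(x) φ(x) dx = 0.
LHS = RHS, so the identity holds for this test φ.
Moreover u is smooth here and v(x) = u'(x) = 3*x**2 - 2*x pointwise, so the identity holds for every test function. Hence v is the weak derivative of u.


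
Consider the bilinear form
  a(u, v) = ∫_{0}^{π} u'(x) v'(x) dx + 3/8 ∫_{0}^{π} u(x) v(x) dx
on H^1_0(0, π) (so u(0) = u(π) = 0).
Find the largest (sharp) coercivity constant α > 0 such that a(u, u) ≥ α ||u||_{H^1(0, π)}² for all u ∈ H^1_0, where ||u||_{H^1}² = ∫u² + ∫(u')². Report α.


α = 11/16

Coercivity of a(·,·) on H^1_0(0, π) means a(u, u) ≥ α ||u||_{H^1}² for every u ∈ H^1_0.
The interval has length L = π, and Poincaré/coercivity depend only on L. Here a(u, u) = ∫(u')² + (3/8)·∫u².
Here 0 < c = 3/8 < 1. The condition a(u,u) ≥ α||u||_{H^1}² reads (1−α)∫(u')² ≥ (α−c)∫u². Any admissible α is ≤ 1 (rapidly oscillating u have ∫u²/∫(u')² → 0), and α = 1 would force 0 ≥ (1−c)∫u², impossible since c < 1; so 1−α > 0. By the sharp Poincaré inequality on H^1_0 of an interval of length L, ∫(u')² ≥ (π/L)²∫u² with equality for the first sine mode sin(π(x−x₀)/L) (x₀ the left endpoint), so the inequality holds for all u iff (1−α)(π/L)² ≥ α − c, i.e. α ≤ ((π/L)² + c)/((π/L)² + 1) = (1 + c(L/π)²)/(1 + (L/π)²). With (π/L)² = 1 and c = 3/8, the largest admissible constant is α = ((π/L)² + c)/((π/L)² + 1).
Simplifying, α = 11/16.
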